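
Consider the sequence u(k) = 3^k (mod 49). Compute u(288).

8

We have u(1) = 3,  u(2) = 9,  u(3) = 27,  u(4) = 32,  u(5) = 47,  u(6) = 43,  u(7) = 31,  u(8) = 44,  u(9) = 34,  u(10) = 4,  u(11) = 12,  u(12) = 36,  u(13) = 10,  u(14) = 30,  u(15) = 41,  u(16) = 25,  u(17) = 26,  u(18) = 29,  u(19) = 38,  u(20) = 16,  u(21) = 48,  u(22) = 46,  u(23) = 40,  u(24) = 22,  u(25) = 17,  u(26) = 2,  u(27) = 6,  u(28) = 18,  u(29) = 5,  u(30) = 15,  u(31) = 45,  u(32) = 37,  u(33) = 13,  u(34) = 39,  u(35) = 19,  u(36) = 8,  u(37) = 24,  u(38) = 23,  u(39) = 20,  u(40) = 11,  u(41) = 33,  u(42) = 1,  u(43) = 3.
The sequence repeats with period 42.
So u(288) = u(1 + ((288-1) mod 42)) = u(36) = 8.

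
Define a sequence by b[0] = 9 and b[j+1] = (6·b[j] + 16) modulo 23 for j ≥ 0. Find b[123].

Listing terms: b[0] = 9,  b[1] = 1,  b[2] = 22,  b[3] = 10,  b[4] = 7,  b[5] = 12,  b[6] = 19,  b[7] = 15,  b[8] = 14,  b[9] = 8,  b[10] = 18,  b[11] = 9.
The sequence repeats with period 11.
(123 - 0) mod 11 = 2, so b[123] = b[2] = 22.

22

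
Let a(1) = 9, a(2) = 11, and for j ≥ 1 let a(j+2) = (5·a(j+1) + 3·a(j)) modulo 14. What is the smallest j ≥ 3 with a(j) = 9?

4

Computing terms: a(1) = 9,  a(2) = 11,  a(3) = 12,  a(4) = 9,  a(5) = 11.
Since (a(4), a(5)) = (a(1), a(2)) = (9, 11) (two consecutive terms determine the rest), the sequence is periodic with period 3.
The value 9 next appears (with j ≥ 3) at a(4).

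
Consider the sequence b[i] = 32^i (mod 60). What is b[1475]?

8

Computing terms: b[1] = 32,  b[2] = 4,  b[3] = 8,  b[4] = 16,  b[5] = 32.
Since b[5] = b[1] = 32, the sequence is periodic with period 4.
(1475 - 1) mod 4 = 2, so b[1475] = b[3] = 8.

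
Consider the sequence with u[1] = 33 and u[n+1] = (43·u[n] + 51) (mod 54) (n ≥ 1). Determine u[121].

51

We have u[1] = 33, u[2] = 12, u[3] = 27, u[4] = 24, u[5] = 3, u[6] = 18, u[7] = 15, u[8] = 48, u[9] = 9, u[10] = 6, u[11] = 39, u[12] = 0, u[13] = 51, u[14] = 30, u[15] = 45, u[16] = 42, u[17] = 21, u[18] = 36, u[19] = 33.
Since u[19] = u[1] = 33, the sequence is periodic with period 18.
(121 - 1) mod 18 = 12, so u[121] = u[13] = 51.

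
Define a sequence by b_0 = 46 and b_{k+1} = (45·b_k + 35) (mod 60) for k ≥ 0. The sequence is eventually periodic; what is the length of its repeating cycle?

4

Listing terms: b_0 = 46, b_1 = 5, b_2 = 20, b_3 = 35, b_4 = 50, b_5 = 5.
Since b_5 = b_1 = 5, the sequence is eventually periodic: after a pre-period of length 1 it cycles with period 4.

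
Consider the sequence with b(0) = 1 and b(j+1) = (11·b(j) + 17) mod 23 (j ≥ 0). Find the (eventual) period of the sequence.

We have b(0) = 1; b(1) = 5; b(2) = 3; b(3) = 4; b(4) = 15; b(5) = 21; b(6) = 18; b(7) = 8; b(8) = 13; b(9) = 22; b(10) = 6; b(11) = 14; b(12) = 10; b(13) = 12; b(14) = 11; b(15) = 0; b(16) = 17; b(17) = 20; b(18) = 7; b(19) = 2; b(20) = 16; b(21) = 9; b(22) = 1.
Since b(22) = b(0) = 1, the sequence is periodic with period 22.

22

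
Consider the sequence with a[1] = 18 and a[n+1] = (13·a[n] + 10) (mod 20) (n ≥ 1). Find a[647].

2

Computing terms: a[1] = 18, a[2] = 4, a[3] = 2, a[4] = 16, a[5] = 18.
Since a[5] = a[1] = 18, the sequence is periodic with period 4.
(647 - 1) mod 4 = 2, so a[647] = a[3] = 2.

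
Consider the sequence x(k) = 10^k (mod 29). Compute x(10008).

Listing terms: x(1) = 10,  x(2) = 13,  x(3) = 14,  x(4) = 24,  x(5) = 8,  x(6) = 22,  x(7) = 17,  x(8) = 25,  x(9) = 18,  x(10) = 6,  x(11) = 2,  x(12) = 20,  x(13) = 26,  x(14) = 28,  x(15) = 19,  x(16) = 16,  x(17) = 15,  x(18) = 5,  x(19) = 21,  x(20) = 7,  x(21) = 12,  x(22) = 4,  x(23) = 11,  x(24) = 23,  x(25) = 27,  x(26) = 9,  x(27) = 3,  x(28) = 1,  x(29) = 10.
Since x(29) = x(1) = 10, the sequence is periodic with period 28.
(10008 - 1) mod 28 = 11, so x(10008) = x(12) = 20.

20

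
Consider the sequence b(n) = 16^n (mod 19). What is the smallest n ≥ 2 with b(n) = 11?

Listing terms: b(1) = 16,  b(2) = 9,  b(3) = 11,  b(4) = 5,  b(5) = 4,  b(6) = 7,  b(7) = 17,  b(8) = 6,  b(9) = 1,  b(10) = 16.
Since b(10) = b(1) = 16, the sequence is periodic with period 9.
The value 11 first appears (with n ≥ 2) at b(3).

3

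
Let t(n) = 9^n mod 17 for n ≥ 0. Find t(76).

t(0) = 1,  t(1) = 9,  t(2) = 13,  t(3) = 15,  t(4) = 16,  t(5) = 8,  t(6) = 4,  t(7) = 2,  t(8) = 1.
Since t(8) = t(0) = 1, the sequence is periodic with period 8.
So t(76) = t(0 + ((76-0) mod 8)) = t(4) = 16.

16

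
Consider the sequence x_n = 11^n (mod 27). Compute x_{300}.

Listing terms: x_1 = 11,  x_2 = 13,  x_3 = 8,  x_4 = 7,  x_5 = 23,  x_6 = 10,  x_7 = 2,  x_8 = 22,  x_9 = 26,  x_{10} = 16,  x_{11} = 14,  x_{12} = 19,  x_{13} = 20,  x_{14} = 4,  x_{15} = 17,  x_{16} = 25,  x_{17} = 5,  x_{18} = 1,  x_{19} = 11.
Since x_{19} = x_1 = 11, the sequence is periodic with period 18.
(300 - 1) mod 18 = 11, so x_{300} = x_{12} = 19.

19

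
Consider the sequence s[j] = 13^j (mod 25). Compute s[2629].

Computing terms: s[1] = 13, s[2] = 19, s[3] = 22, s[4] = 11, s[5] = 18, s[6] = 9, s[7] = 17, s[8] = 21, s[9] = 23, s[10] = 24, s[11] = 12, s[12] = 6, s[13] = 3, s[14] = 14, s[15] = 7, s[16] = 16, s[17] = 8, s[18] = 4, s[19] = 2, s[20] = 1, s[21] = 13.
The sequence repeats with period 20.
(2629 - 1) mod 20 = 8, so s[2629] = s[9] = 23.

23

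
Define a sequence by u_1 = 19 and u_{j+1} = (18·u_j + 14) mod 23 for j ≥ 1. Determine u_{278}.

Listing terms: u_1 = 19; u_2 = 11; u_3 = 5; u_4 = 12; u_5 = 0; u_6 = 14; u_7 = 13; u_8 = 18; u_9 = 16; u_{10} = 3; u_{11} = 22; u_{12} = 19.
Since u_{12} = u_1 = 19, the sequence is periodic with period 11.
(278 - 1) mod 11 = 2, so u_{278} = u_3 = 5.

5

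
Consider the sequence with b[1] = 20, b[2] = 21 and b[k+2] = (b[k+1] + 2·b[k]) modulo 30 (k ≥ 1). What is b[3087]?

1

Computing terms: b[1] = 20; b[2] = 21; b[3] = 1; b[4] = 13; b[5] = 15; b[6] = 11; b[7] = 11; b[8] = 3; b[9] = 25; b[10] = 1; b[11] = 21; b[12] = 23; b[13] = 5; b[14] = 21; b[15] = 1.
Since (b[14], b[15]) = (b[2], b[3]) = (21, 1) (two consecutive terms determine the rest), the sequence is eventually periodic: after a pre-period of length 1 it cycles with period 12.
For k ≥ 2, b[k] depends only on (k - 2) mod 12. (3087 - 2) mod 12 = 1, so b[3087] = b[3] = 1.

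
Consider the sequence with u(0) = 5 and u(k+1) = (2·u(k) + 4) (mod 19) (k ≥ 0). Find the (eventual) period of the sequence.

Computing terms: u(0) = 5,  u(1) = 14,  u(2) = 13,  u(3) = 11,  u(4) = 7,  u(5) = 18,  u(6) = 2,  u(7) = 8,  u(8) = 1,  u(9) = 6,  u(10) = 16,  u(11) = 17,  u(12) = 0,  u(13) = 4,  u(14) = 12,  u(15) = 9,  u(16) = 3,  u(17) = 10,  u(18) = 5.
The sequence repeats with period 18.

18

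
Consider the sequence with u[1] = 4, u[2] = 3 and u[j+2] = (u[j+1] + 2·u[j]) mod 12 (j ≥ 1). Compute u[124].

5

We have u[1] = 4; u[2] = 3; u[3] = 11; u[4] = 5; u[5] = 3; u[6] = 1; u[7] = 7; u[8] = 9; u[9] = 11; u[10] = 5.
Since (u[9], u[10]) = (u[3], u[4]) = (11, 5) (two consecutive terms determine the rest), the sequence is eventually periodic: after a pre-period of length 2 it cycles with period 6.
For j ≥ 3, u[j] depends only on (j - 3) mod 6. (124 - 3) mod 6 = 1, so u[124] = u[4] = 5.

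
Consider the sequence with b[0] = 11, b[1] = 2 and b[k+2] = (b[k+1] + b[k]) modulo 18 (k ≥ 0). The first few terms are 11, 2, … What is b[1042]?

16

b[0] = 11; b[1] = 2; b[2] = 13; b[3] = 15; b[4] = 10; b[5] = 7; b[6] = 17; b[7] = 6; b[8] = 5; b[9] = 11; b[10] = 16; b[11] = 9; b[12] = 7; b[13] = 16; b[14] = 5; b[15] = 3; b[16] = 8; b[17] = 11; b[18] = 1; b[19] = 12; b[20] = 13; b[21] = 7; b[22] = 2; b[23] = 9; b[24] = 11; b[25] = 2.
The sequence repeats with period 24.
(1042 - 0) mod 24 = 10, so b[1042] = b[10] = 16.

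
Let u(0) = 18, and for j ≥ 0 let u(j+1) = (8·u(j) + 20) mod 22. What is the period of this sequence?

10

Listing terms: u(0) = 18; u(1) = 10; u(2) = 12; u(3) = 6; u(4) = 2; u(5) = 14; u(6) = 0; u(7) = 20; u(8) = 4; u(9) = 8; u(10) = 18.
Since u(10) = u(0) = 18, the sequence is periodic with period 10.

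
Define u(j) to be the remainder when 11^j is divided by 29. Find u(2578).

5

Computing terms: u(1) = 11, u(2) = 5, u(3) = 26, u(4) = 25, u(5) = 14, u(6) = 9, u(7) = 12, u(8) = 16, u(9) = 2, u(10) = 22, u(11) = 10, u(12) = 23, u(13) = 21, u(14) = 28, u(15) = 18, u(16) = 24, u(17) = 3, u(18) = 4, u(19) = 15, u(20) = 20, u(21) = 17, u(22) = 13, u(23) = 27, u(24) = 7, u(25) = 19, u(26) = 6, u(27) = 8, u(28) = 1, u(29) = 11.
Since u(29) = u(1) = 11, the sequence is periodic with period 28.
So u(2578) = u(1 + ((2578-1) mod 28)) = u(2) = 5.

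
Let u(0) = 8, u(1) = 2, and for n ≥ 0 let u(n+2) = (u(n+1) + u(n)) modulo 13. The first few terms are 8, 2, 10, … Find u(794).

5

We have u(0) = 8, u(1) = 2, u(2) = 10, u(3) = 12, u(4) = 9, u(5) = 8, u(6) = 4, u(7) = 12, u(8) = 3, u(9) = 2, u(10) = 5, u(11) = 7, u(12) = 12, u(13) = 6, u(14) = 5, u(15) = 11, u(16) = 3, u(17) = 1, u(18) = 4, u(19) = 5, u(20) = 9, u(21) = 1, u(22) = 10, u(23) = 11, u(24) = 8, u(25) = 6, u(26) = 1, u(27) = 7, u(28) = 8, u(29) = 2.
Since (u(28), u(29)) = (u(0), u(1)) = (8, 2) (two consecutive terms determine the rest), the sequence is periodic with period 28.
(794 - 0) mod 28 = 10, so u(794) = u(10) = 5.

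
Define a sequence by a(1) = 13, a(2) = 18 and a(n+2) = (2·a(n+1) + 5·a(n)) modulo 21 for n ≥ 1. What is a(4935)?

a(1) = 13, a(2) = 18, a(3) = 17, a(4) = 19, a(5) = 18, a(6) = 5, a(7) = 16, a(8) = 15, a(9) = 5, a(10) = 1, a(11) = 6, a(12) = 17, a(13) = 1, a(14) = 3, a(15) = 11, a(16) = 16, a(17) = 3, a(18) = 2, a(19) = 19, a(20) = 6, a(21) = 2, a(22) = 13, a(23) = 15, a(24) = 11, a(25) = 13, a(26) = 18.
The sequence repeats with period 24.
So a(4935) = a(1 + ((4935-1) mod 24)) = a(15) = 11.

11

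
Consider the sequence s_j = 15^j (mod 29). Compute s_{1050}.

28

s_0 = 1, s_1 = 15, s_2 = 22, s_3 = 11, s_4 = 20, s_5 = 10, s_6 = 5, s_7 = 17, s_8 = 23, s_9 = 26, s_{10} = 13, s_{11} = 21, s_{12} = 25, s_{13} = 27, s_{14} = 28, s_{15} = 14, s_{16} = 7, s_{17} = 18, s_{18} = 9, s_{19} = 19, s_{20} = 24, s_{21} = 12, s_{22} = 6, s_{23} = 3, s_{24} = 16, s_{25} = 8, s_{26} = 4, s_{27} = 2, s_{28} = 1.
The sequence repeats with period 28.
So s_{1050} = s_{0 + ((1050-0) mod 28)} = s_{14} = 28.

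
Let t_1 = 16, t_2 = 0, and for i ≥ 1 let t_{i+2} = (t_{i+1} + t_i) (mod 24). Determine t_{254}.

t_1 = 16,  t_2 = 0,  t_3 = 16,  t_4 = 16,  t_5 = 8,  t_6 = 0,  t_7 = 8,  t_8 = 8,  t_9 = 16,  t_{10} = 0.
The sequence repeats with period 8.
(254 - 1) mod 8 = 5, so t_{254} = t_6 = 0.

0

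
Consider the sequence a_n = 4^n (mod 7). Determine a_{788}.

2

We have a_1 = 4,  a_2 = 2,  a_3 = 1,  a_4 = 4.
The sequence repeats with period 3.
(788 - 1) mod 3 = 1, so a_{788} = a_2 = 2.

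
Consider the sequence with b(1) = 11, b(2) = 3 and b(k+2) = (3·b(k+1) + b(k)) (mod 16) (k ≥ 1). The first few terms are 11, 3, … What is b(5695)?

Computing terms: b(1) = 11; b(2) = 3; b(3) = 4; b(4) = 15; b(5) = 1; b(6) = 2; b(7) = 7; b(8) = 7; b(9) = 12; b(10) = 11; b(11) = 13; b(12) = 2; b(13) = 3; b(14) = 11; b(15) = 4; b(16) = 7; b(17) = 9; b(18) = 2; b(19) = 15; b(20) = 15; b(21) = 12; b(22) = 3; b(23) = 5; b(24) = 2; b(25) = 11; b(26) = 3.
The sequence repeats with period 24.
(5695 - 1) mod 24 = 6, so b(5695) = b(7) = 7.

7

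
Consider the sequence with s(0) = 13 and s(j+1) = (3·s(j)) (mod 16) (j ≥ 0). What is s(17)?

We have s(0) = 13, s(1) = 7, s(2) = 5, s(3) = 15, s(4) = 13.
Since s(4) = s(0) = 13, the sequence is periodic with period 4.
(17 - 0) mod 4 = 1, so s(17) = s(1) = 7.

7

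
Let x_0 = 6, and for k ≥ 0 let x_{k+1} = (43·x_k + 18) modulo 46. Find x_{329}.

x_0 = 6, x_1 = 0, x_2 = 18, x_3 = 10, x_4 = 34, x_5 = 8, x_6 = 40, x_7 = 36, x_8 = 2, x_9 = 12, x_{10} = 28, x_{11} = 26, x_{12} = 32, x_{13} = 14, x_{14} = 22, x_{15} = 44, x_{16} = 24, x_{17} = 38, x_{18} = 42, x_{19} = 30, x_{20} = 20, x_{21} = 4, x_{22} = 6.
The sequence repeats with period 22.
(329 - 0) mod 22 = 21, so x_{329} = x_{21} = 4.

4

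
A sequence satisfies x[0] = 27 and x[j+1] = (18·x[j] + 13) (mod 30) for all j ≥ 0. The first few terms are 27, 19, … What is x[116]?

x[0] = 27,  x[1] = 19,  x[2] = 25,  x[3] = 13,  x[4] = 7,  x[5] = 19.
Since x[5] = x[1] = 19, the sequence is eventually periodic: after a pre-period of length 1 it cycles with period 4.
For j ≥ 1, x[j] depends only on (j - 1) mod 4. (116 - 1) mod 4 = 3, so x[116] = x[4] = 7.

7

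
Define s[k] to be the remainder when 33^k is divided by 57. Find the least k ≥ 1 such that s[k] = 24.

s[0] = 1, s[1] = 33, s[2] = 6, s[3] = 27, s[4] = 36, s[5] = 48, s[6] = 45, s[7] = 3, s[8] = 42, s[9] = 18, s[10] = 24, s[11] = 51, s[12] = 30, s[13] = 21, s[14] = 9, s[15] = 12, s[16] = 54, s[17] = 15, s[18] = 39, s[19] = 33.
Since s[19] = s[1] = 33, the sequence is eventually periodic: after a pre-period of length 1 it cycles with period 18.
The value 24 first appears (with k ≥ 1) at s[10].

10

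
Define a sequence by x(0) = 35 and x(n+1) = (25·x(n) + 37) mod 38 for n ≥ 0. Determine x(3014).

25

x(0) = 35, x(1) = 0, x(2) = 37, x(3) = 12, x(4) = 33, x(5) = 26, x(6) = 3, x(7) = 36, x(8) = 25, x(9) = 16, x(10) = 19, x(11) = 18, x(12) = 31, x(13) = 14, x(14) = 7, x(15) = 22, x(16) = 17, x(17) = 6, x(18) = 35.
The sequence repeats with period 18.
So x(3014) = x(0 + ((3014-0) mod 18)) = x(8) = 25.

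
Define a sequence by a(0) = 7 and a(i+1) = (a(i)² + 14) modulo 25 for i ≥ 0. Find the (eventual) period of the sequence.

a(0) = 7; a(1) = 13; a(2) = 8; a(3) = 3; a(4) = 23; a(5) = 18; a(6) = 13.
Since a(6) = a(1) = 13, the sequence is eventually periodic: after a pre-period of length 1 it cycles with period 5.

5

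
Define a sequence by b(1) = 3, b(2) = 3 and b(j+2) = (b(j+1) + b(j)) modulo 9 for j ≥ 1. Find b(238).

6

We have b(1) = 3, b(2) = 3, b(3) = 6, b(4) = 0, b(5) = 6, b(6) = 6, b(7) = 3, b(8) = 0, b(9) = 3, b(10) = 3.
The sequence repeats with period 8.
(238 - 1) mod 8 = 5, so b(238) = b(6) = 6.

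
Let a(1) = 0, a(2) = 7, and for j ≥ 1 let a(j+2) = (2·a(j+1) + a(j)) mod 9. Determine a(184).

1

Computing terms: a(1) = 0; a(2) = 7; a(3) = 5; a(4) = 8; a(5) = 3; a(6) = 5; a(7) = 4; a(8) = 4; a(9) = 3; a(10) = 1; a(11) = 5; a(12) = 2; a(13) = 0; a(14) = 2; a(15) = 4; a(16) = 1; a(17) = 6; a(18) = 4; a(19) = 5; a(20) = 5; a(21) = 6; a(22) = 8; a(23) = 4; a(24) = 7; a(25) = 0; a(26) = 7.
Since (a(25), a(26)) = (a(1), a(2)) = (0, 7) (two consecutive terms determine the rest), the sequence is periodic with period 24.
(184 - 1) mod 24 = 15, so a(184) = a(16) = 1.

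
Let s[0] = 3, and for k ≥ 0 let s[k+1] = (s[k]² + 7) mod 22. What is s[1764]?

19

s[0] = 3, s[1] = 16, s[2] = 21, s[3] = 8, s[4] = 5, s[5] = 10, s[6] = 19, s[7] = 16.
Since s[7] = s[1] = 16, the sequence is eventually periodic: after a pre-period of length 1 it cycles with period 6.
For k ≥ 1, s[k] depends only on (k - 1) mod 6. (1764 - 1) mod 6 = 5, so s[1764] = s[6] = 19.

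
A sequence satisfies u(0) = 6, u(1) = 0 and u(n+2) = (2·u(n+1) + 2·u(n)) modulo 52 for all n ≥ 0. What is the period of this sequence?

u(0) = 6, u(1) = 0, u(2) = 12, u(3) = 24, u(4) = 20, u(5) = 36, u(6) = 8, u(7) = 36, u(8) = 36, u(9) = 40, u(10) = 48, u(11) = 20, u(12) = 32, u(13) = 0, u(14) = 12.
Since (u(13), u(14)) = (u(1), u(2)) = (0, 12) (two consecutive terms determine the rest), the sequence is eventually periodic: after a pre-period of length 1 it cycles with period 12.

12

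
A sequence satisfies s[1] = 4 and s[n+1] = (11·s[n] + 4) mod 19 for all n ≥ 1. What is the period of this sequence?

We have s[1] = 4,  s[2] = 10,  s[3] = 0,  s[4] = 4.
The sequence repeats with period 3.

3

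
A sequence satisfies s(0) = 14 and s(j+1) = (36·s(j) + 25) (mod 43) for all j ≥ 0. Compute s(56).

Computing terms: s(0) = 14, s(1) = 13, s(2) = 20, s(3) = 14.
Since s(3) = s(0) = 14, the sequence is periodic with period 3.
(56 - 0) mod 3 = 2, so s(56) = s(2) = 20.

20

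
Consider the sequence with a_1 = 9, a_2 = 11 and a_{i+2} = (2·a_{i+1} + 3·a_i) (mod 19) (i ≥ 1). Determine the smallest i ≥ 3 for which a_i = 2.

a_1 = 9,  a_2 = 11,  a_3 = 11,  a_4 = 17,  a_5 = 10,  a_6 = 14,  a_7 = 1,  a_8 = 6,  a_9 = 15,  a_{10} = 10,  a_{11} = 8,  a_{12} = 8,  a_{13} = 2,  a_{14} = 9,  a_{15} = 5,  a_{16} = 18,  a_{17} = 13,  a_{18} = 4,  a_{19} = 9,  a_{20} = 11.
The sequence repeats with period 18.
The value 2 first appears (with i ≥ 3) at a_{13}.

13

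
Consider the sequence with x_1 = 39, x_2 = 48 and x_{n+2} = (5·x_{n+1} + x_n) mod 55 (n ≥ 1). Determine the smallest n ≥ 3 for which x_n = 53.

We have x_1 = 39; x_2 = 48; x_3 = 4; x_4 = 13; x_5 = 14; x_6 = 28; x_7 = 44; x_8 = 28; x_9 = 19; x_{10} = 13; x_{11} = 29; x_{12} = 48; x_{13} = 49; x_{14} = 18; x_{15} = 29; x_{16} = 53; x_{17} = 19; x_{18} = 38; x_{19} = 44; x_{20} = 38; x_{21} = 14; x_{22} = 53; x_{23} = 4; x_{24} = 18; x_{25} = 39; x_{26} = 48.
The sequence repeats with period 24.
The value 53 first appears (with n ≥ 3) at x_{16}.

16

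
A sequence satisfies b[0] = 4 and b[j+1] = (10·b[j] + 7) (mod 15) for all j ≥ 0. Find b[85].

Listing terms: b[0] = 4,  b[1] = 2,  b[2] = 12,  b[3] = 7,  b[4] = 2.
Since b[4] = b[1] = 2, the sequence is eventually periodic: after a pre-period of length 1 it cycles with period 3.
For j ≥ 1, b[j] depends only on (j - 1) mod 3. (85 - 1) mod 3 = 0, so b[85] = b[1] = 2.

2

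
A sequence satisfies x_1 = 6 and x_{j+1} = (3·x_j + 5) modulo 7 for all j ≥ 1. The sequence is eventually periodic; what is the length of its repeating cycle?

6

x_1 = 6; x_2 = 2; x_3 = 4; x_4 = 3; x_5 = 0; x_6 = 5; x_7 = 6.
The sequence repeats with period 6.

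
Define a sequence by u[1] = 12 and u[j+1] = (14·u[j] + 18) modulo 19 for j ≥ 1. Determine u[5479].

We have u[1] = 12; u[2] = 15; u[3] = 0; u[4] = 18; u[5] = 4; u[6] = 17; u[7] = 9; u[8] = 11; u[9] = 1; u[10] = 13; u[11] = 10; u[12] = 6; u[13] = 7; u[14] = 2; u[15] = 8; u[16] = 16; u[17] = 14; u[18] = 5; u[19] = 12.
The sequence repeats with period 18.
(5479 - 1) mod 18 = 6, so u[5479] = u[7] = 9.

9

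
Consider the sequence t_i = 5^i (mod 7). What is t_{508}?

t_0 = 1, t_1 = 5, t_2 = 4, t_3 = 6, t_4 = 2, t_5 = 3, t_6 = 1.
Since t_6 = t_0 = 1, the sequence is periodic with period 6.
So t_{508} = t_{0 + ((508-0) mod 6)} = t_4 = 2.

2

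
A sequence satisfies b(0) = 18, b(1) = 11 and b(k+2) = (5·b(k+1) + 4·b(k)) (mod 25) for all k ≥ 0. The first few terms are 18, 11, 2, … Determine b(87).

9

b(0) = 18, b(1) = 11, b(2) = 2, b(3) = 4, b(4) = 3, b(5) = 6, b(6) = 17, b(7) = 9, b(8) = 13, b(9) = 1, b(10) = 7, b(11) = 14, b(12) = 23, b(13) = 21, b(14) = 22, b(15) = 19, b(16) = 8, b(17) = 16, b(18) = 12, b(19) = 24, b(20) = 18, b(21) = 11.
Since (b(20), b(21)) = (b(0), b(1)) = (18, 11) (two consecutive terms determine the rest), the sequence is periodic with period 20.
(87 - 0) mod 20 = 7, so b(87) = b(7) = 9.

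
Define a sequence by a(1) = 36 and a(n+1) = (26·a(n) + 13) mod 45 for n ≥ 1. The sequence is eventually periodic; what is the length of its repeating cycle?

We have a(1) = 36; a(2) = 4; a(3) = 27; a(4) = 40; a(5) = 18; a(6) = 31; a(7) = 9; a(8) = 22; a(9) = 0; a(10) = 13; a(11) = 36.
Since a(11) = a(1) = 36, the sequence is periodic with period 10.

10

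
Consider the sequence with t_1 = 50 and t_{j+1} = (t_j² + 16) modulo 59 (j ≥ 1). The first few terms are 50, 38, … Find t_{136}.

We have t_1 = 50, t_2 = 38, t_3 = 44, t_4 = 5, t_5 = 41, t_6 = 45, t_7 = 35, t_8 = 2, t_9 = 20, t_{10} = 3, t_{11} = 25, t_{12} = 51, t_{13} = 21, t_{14} = 44.
Since t_{14} = t_3 = 44, the sequence is eventually periodic: after a pre-period of length 2 it cycles with period 11.
For j ≥ 3, t_j depends only on (j - 3) mod 11. (136 - 3) mod 11 = 1, so t_{136} = t_4 = 5.

5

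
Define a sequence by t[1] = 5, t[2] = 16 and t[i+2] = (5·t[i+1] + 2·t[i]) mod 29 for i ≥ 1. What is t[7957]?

Computing terms: t[1] = 5,  t[2] = 16,  t[3] = 3,  t[4] = 18,  t[5] = 9,  t[6] = 23,  t[7] = 17,  t[8] = 15,  t[9] = 22,  t[10] = 24,  t[11] = 19,  t[12] = 27,  t[13] = 28,  t[14] = 20,  t[15] = 11,  t[16] = 8,  t[17] = 4,  t[18] = 7,  t[19] = 14,  t[20] = 26,  t[21] = 13,  t[22] = 1,  t[23] = 2,  t[24] = 12,  t[25] = 6,  t[26] = 25,  t[27] = 21,  t[28] = 10,  t[29] = 5,  t[30] = 16.
The sequence repeats with period 28.
So t[7957] = t[1 + ((7957-1) mod 28)] = t[5] = 9.

9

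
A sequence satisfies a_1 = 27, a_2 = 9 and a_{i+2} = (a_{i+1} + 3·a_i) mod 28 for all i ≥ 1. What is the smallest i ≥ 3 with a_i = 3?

a_1 = 27; a_2 = 9; a_3 = 6; a_4 = 5; a_5 = 23; a_6 = 10; a_7 = 23; a_8 = 25; a_9 = 10; a_{10} = 1; a_{11} = 3; a_{12} = 6; a_{13} = 15; a_{14} = 5; a_{15} = 22; a_{16} = 9; a_{17} = 19; a_{18} = 18; a_{19} = 19; a_{20} = 17; a_{21} = 18; a_{22} = 13; a_{23} = 11; a_{24} = 22; a_{25} = 27; a_{26} = 9.
The sequence repeats with period 24.
The value 3 first appears (with i ≥ 3) at a_{11}.

11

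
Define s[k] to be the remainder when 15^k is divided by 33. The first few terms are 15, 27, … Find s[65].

We have s[1] = 15,  s[2] = 27,  s[3] = 9,  s[4] = 3,  s[5] = 12,  s[6] = 15.
Since s[6] = s[1] = 15, the sequence is periodic with period 5.
So s[65] = s[1 + ((65-1) mod 5)] = s[5] = 12.

12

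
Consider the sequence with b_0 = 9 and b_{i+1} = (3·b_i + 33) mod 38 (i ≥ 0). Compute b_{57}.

26

Listing terms: b_0 = 9; b_1 = 22; b_2 = 23; b_3 = 26; b_4 = 35; b_5 = 24; b_6 = 29; b_7 = 6; b_8 = 13; b_9 = 34; b_{10} = 21; b_{11} = 20; b_{12} = 17; b_{13} = 8; b_{14} = 19; b_{15} = 14; b_{16} = 37; b_{17} = 30; b_{18} = 9.
Since b_{18} = b_0 = 9, the sequence is periodic with period 18.
So b_{57} = b_{0 + ((57-0) mod 18)} = b_3 = 26.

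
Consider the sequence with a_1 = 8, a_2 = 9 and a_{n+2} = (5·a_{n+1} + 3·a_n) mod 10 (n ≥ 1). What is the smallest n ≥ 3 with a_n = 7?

We have a_1 = 8; a_2 = 9; a_3 = 9; a_4 = 2; a_5 = 7; a_6 = 1; a_7 = 6; a_8 = 3; a_9 = 3; a_{10} = 4; a_{11} = 9; a_{12} = 7; a_{13} = 2; a_{14} = 1; a_{15} = 1; a_{16} = 8; a_{17} = 3; a_{18} = 9; a_{19} = 4; a_{20} = 7; a_{21} = 7; a_{22} = 6; a_{23} = 1; a_{24} = 3; a_{25} = 8; a_{26} = 9.
Since (a_{25}, a_{26}) = (a_1, a_2) = (8, 9) (two consecutive terms determine the rest), the sequence is periodic with period 24.
The value 7 first appears (with n ≥ 3) at a_5.

5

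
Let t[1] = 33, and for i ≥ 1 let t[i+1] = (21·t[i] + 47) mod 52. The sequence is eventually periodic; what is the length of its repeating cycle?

Computing terms: t[1] = 33, t[2] = 12, t[3] = 39, t[4] = 34, t[5] = 33.
The sequence repeats with period 4.

4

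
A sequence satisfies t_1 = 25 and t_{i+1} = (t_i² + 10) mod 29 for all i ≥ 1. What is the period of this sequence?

Listing terms: t_1 = 25; t_2 = 26; t_3 = 19; t_4 = 23; t_5 = 17; t_6 = 9; t_7 = 4; t_8 = 26.
Since t_8 = t_2 = 26, the sequence is eventually periodic: after a pre-period of length 1 it cycles with period 6.

6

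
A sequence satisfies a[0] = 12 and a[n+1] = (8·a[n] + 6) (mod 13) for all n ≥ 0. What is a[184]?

12

a[0] = 12; a[1] = 11; a[2] = 3; a[3] = 4; a[4] = 12.
Since a[4] = a[0] = 12, the sequence is periodic with period 4.
So a[184] = a[0 + ((184-0) mod 4)] = a[0] = 12.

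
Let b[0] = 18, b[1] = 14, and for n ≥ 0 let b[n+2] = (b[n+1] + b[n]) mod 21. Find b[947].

We have b[0] = 18; b[1] = 14; b[2] = 11; b[3] = 4; b[4] = 15; b[5] = 19; b[6] = 13; b[7] = 11; b[8] = 3; b[9] = 14; b[10] = 17; b[11] = 10; b[12] = 6; b[13] = 16; b[14] = 1; b[15] = 17; b[16] = 18; b[17] = 14.
Since (b[16], b[17]) = (b[0], b[1]) = (18, 14) (two consecutive terms determine the rest), the sequence is periodic with period 16.
So b[947] = b[0 + ((947-0) mod 16)] = b[3] = 4.

4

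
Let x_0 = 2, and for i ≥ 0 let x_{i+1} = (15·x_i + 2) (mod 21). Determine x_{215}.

Listing terms: x_0 = 2,  x_1 = 11,  x_2 = 20,  x_3 = 8,  x_4 = 17,  x_5 = 5,  x_6 = 14,  x_7 = 2.
Since x_7 = x_0 = 2, the sequence is periodic with period 7.
(215 - 0) mod 7 = 5, so x_{215} = x_5 = 5.

5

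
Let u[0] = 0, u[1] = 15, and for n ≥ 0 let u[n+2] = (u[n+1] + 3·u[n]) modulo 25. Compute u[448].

20

u[0] = 0; u[1] = 15; u[2] = 15; u[3] = 10; u[4] = 5; u[5] = 10; u[6] = 0; u[7] = 5; u[8] = 5; u[9] = 20; u[10] = 10; u[11] = 20; u[12] = 0; u[13] = 10; u[14] = 10; u[15] = 15; u[16] = 20; u[17] = 15; u[18] = 0; u[19] = 20; u[20] = 20; u[21] = 5; u[22] = 15; u[23] = 5; u[24] = 0; u[25] = 15.
The sequence repeats with period 24.
So u[448] = u[0 + ((448-0) mod 24)] = u[16] = 20.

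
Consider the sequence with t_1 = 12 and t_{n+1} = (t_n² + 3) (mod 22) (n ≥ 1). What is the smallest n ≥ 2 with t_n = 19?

6

Listing terms: t_1 = 12; t_2 = 15; t_3 = 8; t_4 = 1; t_5 = 4; t_6 = 19; t_7 = 12.
The sequence repeats with period 6.
The value 19 first appears (with n ≥ 2) at t_6.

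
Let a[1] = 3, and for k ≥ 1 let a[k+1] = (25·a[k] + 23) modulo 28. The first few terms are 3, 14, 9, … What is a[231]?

9

Computing terms: a[1] = 3, a[2] = 14, a[3] = 9, a[4] = 24, a[5] = 7, a[6] = 2, a[7] = 17, a[8] = 0, a[9] = 23, a[10] = 10, a[11] = 21, a[12] = 16, a[13] = 3.
The sequence repeats with period 12.
(231 - 1) mod 12 = 2, so a[231] = a[3] = 9.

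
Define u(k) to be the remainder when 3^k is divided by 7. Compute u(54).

Listing terms: u(1) = 3,  u(2) = 2,  u(3) = 6,  u(4) = 4,  u(5) = 5,  u(6) = 1,  u(7) = 3.
Since u(7) = u(1) = 3, the sequence is periodic with period 6.
So u(54) = u(1 + ((54-1) mod 6)) = u(6) = 1.

1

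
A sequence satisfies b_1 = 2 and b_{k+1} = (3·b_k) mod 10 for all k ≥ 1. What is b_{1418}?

Listing terms: b_1 = 2,  b_2 = 6,  b_3 = 8,  b_4 = 4,  b_5 = 2.
Since b_5 = b_1 = 2, the sequence is periodic with period 4.
So b_{1418} = b_{1 + ((1418-1) mod 4)} = b_2 = 6.

6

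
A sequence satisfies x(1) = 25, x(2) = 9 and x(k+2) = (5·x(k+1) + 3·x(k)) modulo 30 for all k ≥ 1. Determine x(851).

Listing terms: x(1) = 25; x(2) = 9; x(3) = 0; x(4) = 27; x(5) = 15; x(6) = 6; x(7) = 15; x(8) = 3; x(9) = 0; x(10) = 9; x(11) = 15; x(12) = 12; x(13) = 15; x(14) = 21; x(15) = 0; x(16) = 3; x(17) = 15; x(18) = 24; x(19) = 15; x(20) = 27; x(21) = 0; x(22) = 21; x(23) = 15; x(24) = 18; x(25) = 15; x(26) = 9; x(27) = 0.
Since (x(26), x(27)) = (x(2), x(3)) = (9, 0) (two consecutive terms determine the rest), the sequence is eventually periodic: after a pre-period of length 1 it cycles with period 24.
For k ≥ 2, x(k) depends only on (k - 2) mod 24. (851 - 2) mod 24 = 9, so x(851) = x(11) = 15.

15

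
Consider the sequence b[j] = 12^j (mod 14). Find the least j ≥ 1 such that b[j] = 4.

2

Computing terms: b[0] = 1; b[1] = 12; b[2] = 4; b[3] = 6; b[4] = 2; b[5] = 10; b[6] = 8; b[7] = 12.
Since b[7] = b[1] = 12, the sequence is eventually periodic: after a pre-period of length 1 it cycles with period 6.
The value 4 first appears (with j ≥ 1) at b[2].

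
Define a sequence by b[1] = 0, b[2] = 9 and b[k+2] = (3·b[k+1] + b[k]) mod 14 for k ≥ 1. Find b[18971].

Computing terms: b[1] = 0; b[2] = 9; b[3] = 13; b[4] = 6; b[5] = 3; b[6] = 1; b[7] = 6; b[8] = 5; b[9] = 7; b[10] = 12; b[11] = 1; b[12] = 1; b[13] = 4; b[14] = 13; b[15] = 1; b[16] = 2; b[17] = 7; b[18] = 9; b[19] = 6; b[20] = 13; b[21] = 3; b[22] = 8; b[23] = 13; b[24] = 5; b[25] = 0; b[26] = 5; b[27] = 1; b[28] = 8; b[29] = 11; b[30] = 13; b[31] = 8; b[32] = 9; b[33] = 7; b[34] = 2; b[35] = 13; b[36] = 13; b[37] = 10; b[38] = 1; b[39] = 13; b[40] = 12; b[41] = 7; b[42] = 5; b[43] = 8; b[44] = 1; b[45] = 11; b[46] = 6; b[47] = 1; b[48] = 9; b[49] = 0; b[50] = 9.
The sequence repeats with period 48.
So b[18971] = b[1 + ((18971-1) mod 48)] = b[11] = 1.

1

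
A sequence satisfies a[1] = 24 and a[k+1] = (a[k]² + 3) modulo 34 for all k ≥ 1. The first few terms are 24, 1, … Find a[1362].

Computing terms: a[1] = 24,  a[2] = 1,  a[3] = 4,  a[4] = 19,  a[5] = 24.
The sequence repeats with period 4.
So a[1362] = a[1 + ((1362-1) mod 4)] = a[2] = 1.

1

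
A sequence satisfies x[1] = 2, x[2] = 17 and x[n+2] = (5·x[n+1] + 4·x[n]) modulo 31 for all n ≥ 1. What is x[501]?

We have x[1] = 2, x[2] = 17, x[3] = 0, x[4] = 6, x[5] = 30, x[6] = 19, x[7] = 29, x[8] = 4, x[9] = 12, x[10] = 14, x[11] = 25, x[12] = 26, x[13] = 13, x[14] = 14, x[15] = 29, x[16] = 15, x[17] = 5, x[18] = 23, x[19] = 11, x[20] = 23, x[21] = 4, x[22] = 19, x[23] = 18, x[24] = 11, x[25] = 3, x[26] = 28, x[27] = 28, x[28] = 4, x[29] = 8, x[30] = 25, x[31] = 2, x[32] = 17.
The sequence repeats with period 30.
So x[501] = x[1 + ((501-1) mod 30)] = x[21] = 4.

4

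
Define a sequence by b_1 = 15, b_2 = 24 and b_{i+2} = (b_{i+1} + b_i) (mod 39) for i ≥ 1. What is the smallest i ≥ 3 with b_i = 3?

Listing terms: b_1 = 15, b_2 = 24, b_3 = 0, b_4 = 24, b_5 = 24, b_6 = 9, b_7 = 33, b_8 = 3, b_9 = 36, b_{10} = 0, b_{11} = 36, b_{12} = 36, b_{13} = 33, b_{14} = 30, b_{15} = 24, b_{16} = 15, b_{17} = 0, b_{18} = 15, b_{19} = 15, b_{20} = 30, b_{21} = 6, b_{22} = 36, b_{23} = 3, b_{24} = 0, b_{25} = 3, b_{26} = 3, b_{27} = 6, b_{28} = 9, b_{29} = 15, b_{30} = 24.
Since (b_{29}, b_{30}) = (b_1, b_2) = (15, 24) (two consecutive terms determine the rest), the sequence is periodic with period 28.
The value 3 first appears (with i ≥ 3) at b_8.

8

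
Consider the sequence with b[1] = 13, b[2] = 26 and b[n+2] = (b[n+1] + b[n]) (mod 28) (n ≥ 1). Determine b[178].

b[1] = 13, b[2] = 26, b[3] = 11, b[4] = 9, b[5] = 20, b[6] = 1, b[7] = 21, b[8] = 22, b[9] = 15, b[10] = 9, b[11] = 24, b[12] = 5, b[13] = 1, b[14] = 6, b[15] = 7, b[16] = 13, b[17] = 20, b[18] = 5, b[19] = 25, b[20] = 2, b[21] = 27, b[22] = 1, b[23] = 0, b[24] = 1, b[25] = 1, b[26] = 2, b[27] = 3, b[28] = 5, b[29] = 8, b[30] = 13, b[31] = 21, b[32] = 6, b[33] = 27, b[34] = 5, b[35] = 4, b[36] = 9, b[37] = 13, b[38] = 22, b[39] = 7, b[40] = 1, b[41] = 8, b[42] = 9, b[43] = 17, b[44] = 26, b[45] = 15, b[46] = 13, b[47] = 0, b[48] = 13, b[49] = 13, b[50] = 26.
Since (b[49], b[50]) = (b[1], b[2]) = (13, 26) (two consecutive terms determine the rest), the sequence is periodic with period 48.
(178 - 1) mod 48 = 33, so b[178] = b[34] = 5.

5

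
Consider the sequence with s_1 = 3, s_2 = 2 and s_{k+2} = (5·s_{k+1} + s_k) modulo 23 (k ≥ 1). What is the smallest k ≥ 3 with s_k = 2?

Listing terms: s_1 = 3, s_2 = 2, s_3 = 13, s_4 = 21, s_5 = 3, s_6 = 13, s_7 = 22, s_8 = 8, s_9 = 16, s_{10} = 19, s_{11} = 19, s_{12} = 22, s_{13} = 14, s_{14} = 0, s_{15} = 14, s_{16} = 1, s_{17} = 19, s_{18} = 4, s_{19} = 16, s_{20} = 15, s_{21} = 22, s_{22} = 10, s_{23} = 3, s_{24} = 2.
The sequence repeats with period 22.
The value 2 next appears (with k ≥ 3) at s_{24}.

24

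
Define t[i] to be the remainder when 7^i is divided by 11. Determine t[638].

Listing terms: t[0] = 1; t[1] = 7; t[2] = 5; t[3] = 2; t[4] = 3; t[5] = 10; t[6] = 4; t[7] = 6; t[8] = 9; t[9] = 8; t[10] = 1.
The sequence repeats with period 10.
So t[638] = t[0 + ((638-0) mod 10)] = t[8] = 9.

9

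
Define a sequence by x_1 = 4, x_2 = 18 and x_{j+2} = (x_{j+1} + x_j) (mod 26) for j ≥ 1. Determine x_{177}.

14

Listing terms: x_1 = 4,  x_2 = 18,  x_3 = 22,  x_4 = 14,  x_5 = 10,  x_6 = 24,  x_7 = 8,  x_8 = 6,  x_9 = 14,  x_{10} = 20,  x_{11} = 8,  x_{12} = 2,  x_{13} = 10,  x_{14} = 12,  x_{15} = 22,  x_{16} = 8,  x_{17} = 4,  x_{18} = 12,  x_{19} = 16,  x_{20} = 2,  x_{21} = 18,  x_{22} = 20,  x_{23} = 12,  x_{24} = 6,  x_{25} = 18,  x_{26} = 24,  x_{27} = 16,  x_{28} = 14,  x_{29} = 4,  x_{30} = 18.
Since (x_{29}, x_{30}) = (x_1, x_2) = (4, 18) (two consecutive terms determine the rest), the sequence is periodic with period 28.
So x_{177} = x_{1 + ((177-1) mod 28)} = x_9 = 14.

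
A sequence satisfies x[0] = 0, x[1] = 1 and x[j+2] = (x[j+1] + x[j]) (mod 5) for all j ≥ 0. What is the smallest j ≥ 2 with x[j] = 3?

4

Computing terms: x[0] = 0; x[1] = 1; x[2] = 1; x[3] = 2; x[4] = 3; x[5] = 0; x[6] = 3; x[7] = 3; x[8] = 1; x[9] = 4; x[10] = 0; x[11] = 4; x[12] = 4; x[13] = 3; x[14] = 2; x[15] = 0; x[16] = 2; x[17] = 2; x[18] = 4; x[19] = 1; x[20] = 0; x[21] = 1.
The sequence repeats with period 20.
The value 3 first appears (with j ≥ 2) at x[4].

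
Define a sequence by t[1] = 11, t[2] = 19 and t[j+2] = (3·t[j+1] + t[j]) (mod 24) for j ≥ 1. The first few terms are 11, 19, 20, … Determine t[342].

t[1] = 11,  t[2] = 19,  t[3] = 20,  t[4] = 7,  t[5] = 17,  t[6] = 10,  t[7] = 23,  t[8] = 7,  t[9] = 20,  t[10] = 19,  t[11] = 5,  t[12] = 10,  t[13] = 11,  t[14] = 19.
Since (t[13], t[14]) = (t[1], t[2]) = (11, 19) (two consecutive terms determine the rest), the sequence is periodic with period 12.
(342 - 1) mod 12 = 5, so t[342] = t[6] = 10.

10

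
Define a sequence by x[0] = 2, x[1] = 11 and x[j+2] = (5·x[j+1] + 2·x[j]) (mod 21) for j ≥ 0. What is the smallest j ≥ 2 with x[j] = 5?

18

We have x[0] = 2; x[1] = 11; x[2] = 17; x[3] = 2; x[4] = 2; x[5] = 14; x[6] = 11; x[7] = 20; x[8] = 17; x[9] = 20; x[10] = 8; x[11] = 17; x[12] = 17; x[13] = 14; x[14] = 20; x[15] = 2; x[16] = 8; x[17] = 2; x[18] = 5; x[19] = 8; x[20] = 8; x[21] = 14; x[22] = 2; x[23] = 17; x[24] = 5; x[25] = 17; x[26] = 11; x[27] = 5; x[28] = 5; x[29] = 14; x[30] = 17; x[31] = 8; x[32] = 11; x[33] = 8; x[34] = 20; x[35] = 11; x[36] = 11; x[37] = 14; x[38] = 8; x[39] = 5; x[40] = 20; x[41] = 5; x[42] = 2; x[43] = 20; x[44] = 20; x[45] = 14; x[46] = 5; x[47] = 11; x[48] = 2; x[49] = 11.
Since (x[48], x[49]) = (x[0], x[1]) = (2, 11) (two consecutive terms determine the rest), the sequence is periodic with period 48.
The value 5 first appears (with j ≥ 2) at x[18].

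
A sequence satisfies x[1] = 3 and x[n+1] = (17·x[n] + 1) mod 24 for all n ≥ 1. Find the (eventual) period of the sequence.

We have x[1] = 3, x[2] = 4, x[3] = 21, x[4] = 22, x[5] = 15, x[6] = 16, x[7] = 9, x[8] = 10, x[9] = 3.
The sequence repeats with period 8.

8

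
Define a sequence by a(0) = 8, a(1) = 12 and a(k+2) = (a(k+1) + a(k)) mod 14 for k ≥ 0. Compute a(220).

4

Computing terms: a(0) = 8, a(1) = 12, a(2) = 6, a(3) = 4, a(4) = 10, a(5) = 0, a(6) = 10, a(7) = 10, a(8) = 6, a(9) = 2, a(10) = 8, a(11) = 10, a(12) = 4, a(13) = 0, a(14) = 4, a(15) = 4, a(16) = 8, a(17) = 12.
The sequence repeats with period 16.
(220 - 0) mod 16 = 12, so a(220) = a(12) = 4.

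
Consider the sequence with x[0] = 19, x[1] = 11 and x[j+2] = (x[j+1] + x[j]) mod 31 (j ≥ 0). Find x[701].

We have x[0] = 19,  x[1] = 11,  x[2] = 30,  x[3] = 10,  x[4] = 9,  x[5] = 19,  x[6] = 28,  x[7] = 16,  x[8] = 13,  x[9] = 29,  x[10] = 11,  x[11] = 9,  x[12] = 20,  x[13] = 29,  x[14] = 18,  x[15] = 16,  x[16] = 3,  x[17] = 19,  x[18] = 22,  x[19] = 10,  x[20] = 1,  x[21] = 11,  x[22] = 12,  x[23] = 23,  x[24] = 4,  x[25] = 27,  x[26] = 0,  x[27] = 27,  x[28] = 27,  x[29] = 23,  x[30] = 19,  x[31] = 11.
Since (x[30], x[31]) = (x[0], x[1]) = (19, 11) (two consecutive terms determine the rest), the sequence is periodic with period 30.
So x[701] = x[0 + ((701-0) mod 30)] = x[11] = 9.

9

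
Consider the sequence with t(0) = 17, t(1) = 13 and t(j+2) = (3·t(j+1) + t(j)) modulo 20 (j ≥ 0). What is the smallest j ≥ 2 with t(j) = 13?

6

We have t(0) = 17; t(1) = 13; t(2) = 16; t(3) = 1; t(4) = 19; t(5) = 18; t(6) = 13; t(7) = 17; t(8) = 4; t(9) = 9; t(10) = 11; t(11) = 2; t(12) = 17; t(13) = 13.
Since (t(12), t(13)) = (t(0), t(1)) = (17, 13) (two consecutive terms determine the rest), the sequence is periodic with period 12.
The value 13 first appears (with j ≥ 2) at t(6).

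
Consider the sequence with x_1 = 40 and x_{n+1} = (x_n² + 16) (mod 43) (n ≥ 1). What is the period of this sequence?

We have x_1 = 40, x_2 = 25, x_3 = 39, x_4 = 32, x_5 = 8, x_6 = 37, x_7 = 9, x_8 = 11, x_9 = 8.
Since x_9 = x_5 = 8, the sequence is eventually periodic: after a pre-period of length 4 it cycles with period 4.

4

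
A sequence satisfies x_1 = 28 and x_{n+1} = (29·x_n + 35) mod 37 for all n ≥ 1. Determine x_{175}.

x_1 = 28, x_2 = 33, x_3 = 30, x_4 = 17, x_5 = 10, x_6 = 29, x_7 = 25, x_8 = 20, x_9 = 23, x_{10} = 36, x_{11} = 6, x_{12} = 24, x_{13} = 28.
The sequence repeats with period 12.
So x_{175} = x_{1 + ((175-1) mod 12)} = x_7 = 25.

25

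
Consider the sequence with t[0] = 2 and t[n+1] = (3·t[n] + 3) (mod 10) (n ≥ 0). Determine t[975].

3

Listing terms: t[0] = 2, t[1] = 9, t[2] = 0, t[3] = 3, t[4] = 2.
Since t[4] = t[0] = 2, the sequence is periodic with period 4.
So t[975] = t[0 + ((975-0) mod 4)] = t[3] = 3.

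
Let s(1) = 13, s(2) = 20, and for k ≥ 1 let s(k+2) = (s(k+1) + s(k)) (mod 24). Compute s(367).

9

s(1) = 13; s(2) = 20; s(3) = 9; s(4) = 5; s(5) = 14; s(6) = 19; s(7) = 9; s(8) = 4; s(9) = 13; s(10) = 17; s(11) = 6; s(12) = 23; s(13) = 5; s(14) = 4; s(15) = 9; s(16) = 13; s(17) = 22; s(18) = 11; s(19) = 9; s(20) = 20; s(21) = 5; s(22) = 1; s(23) = 6; s(24) = 7; s(25) = 13; s(26) = 20.
The sequence repeats with period 24.
So s(367) = s(1 + ((367-1) mod 24)) = s(7) = 9.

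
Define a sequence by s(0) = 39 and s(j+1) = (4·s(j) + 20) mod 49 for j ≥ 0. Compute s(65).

38

We have s(0) = 39,  s(1) = 29,  s(2) = 38,  s(3) = 25,  s(4) = 22,  s(5) = 10,  s(6) = 11,  s(7) = 15,  s(8) = 31,  s(9) = 46,  s(10) = 8,  s(11) = 3,  s(12) = 32,  s(13) = 1,  s(14) = 24,  s(15) = 18,  s(16) = 43,  s(17) = 45,  s(18) = 4,  s(19) = 36,  s(20) = 17,  s(21) = 39.
The sequence repeats with period 21.
(65 - 0) mod 21 = 2, so s(65) = s(2) = 38.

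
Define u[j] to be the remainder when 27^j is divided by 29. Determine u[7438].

13

u[0] = 1,  u[1] = 27,  u[2] = 4,  u[3] = 21,  u[4] = 16,  u[5] = 26,  u[6] = 6,  u[7] = 17,  u[8] = 24,  u[9] = 10,  u[10] = 9,  u[11] = 11,  u[12] = 7,  u[13] = 15,  u[14] = 28,  u[15] = 2,  u[16] = 25,  u[17] = 8,  u[18] = 13,  u[19] = 3,  u[20] = 23,  u[21] = 12,  u[22] = 5,  u[23] = 19,  u[24] = 20,  u[25] = 18,  u[26] = 22,  u[27] = 14,  u[28] = 1.
The sequence repeats with period 28.
(7438 - 0) mod 28 = 18, so u[7438] = u[18] = 13.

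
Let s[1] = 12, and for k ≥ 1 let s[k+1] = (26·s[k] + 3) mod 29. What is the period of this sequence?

28

s[1] = 12,  s[2] = 25,  s[3] = 15,  s[4] = 16,  s[5] = 13,  s[6] = 22,  s[7] = 24,  s[8] = 18,  s[9] = 7,  s[10] = 11,  s[11] = 28,  s[12] = 6,  s[13] = 14,  s[14] = 19,  s[15] = 4,  s[16] = 20,  s[17] = 1,  s[18] = 0,  s[19] = 3,  s[20] = 23,  s[21] = 21,  s[22] = 27,  s[23] = 9,  s[24] = 5,  s[25] = 17,  s[26] = 10,  s[27] = 2,  s[28] = 26,  s[29] = 12.
Since s[29] = s[1] = 12, the sequence is periodic with period 28.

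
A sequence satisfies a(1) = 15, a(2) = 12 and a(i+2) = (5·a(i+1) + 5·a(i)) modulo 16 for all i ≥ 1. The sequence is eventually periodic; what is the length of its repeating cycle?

Computing terms: a(1) = 15, a(2) = 12, a(3) = 7, a(4) = 15, a(5) = 14, a(6) = 1, a(7) = 11, a(8) = 12, a(9) = 3, a(10) = 11, a(11) = 6, a(12) = 5, a(13) = 7, a(14) = 12, a(15) = 15, a(16) = 7, a(17) = 14, a(18) = 9, a(19) = 3, a(20) = 12, a(21) = 11, a(22) = 3, a(23) = 6, a(24) = 13, a(25) = 15, a(26) = 12.
The sequence repeats with period 24.

24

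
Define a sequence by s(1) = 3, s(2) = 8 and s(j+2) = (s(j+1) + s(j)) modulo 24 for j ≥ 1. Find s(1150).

Computing terms: s(1) = 3, s(2) = 8, s(3) = 11, s(4) = 19, s(5) = 6, s(6) = 1, s(7) = 7, s(8) = 8, s(9) = 15, s(10) = 23, s(11) = 14, s(12) = 13, s(13) = 3, s(14) = 16, s(15) = 19, s(16) = 11, s(17) = 6, s(18) = 17, s(19) = 23, s(20) = 16, s(21) = 15, s(22) = 7, s(23) = 22, s(24) = 5, s(25) = 3, s(26) = 8.
Since (s(25), s(26)) = (s(1), s(2)) = (3, 8) (two consecutive terms determine the rest), the sequence is periodic with period 24.
(1150 - 1) mod 24 = 21, so s(1150) = s(22) = 7.

7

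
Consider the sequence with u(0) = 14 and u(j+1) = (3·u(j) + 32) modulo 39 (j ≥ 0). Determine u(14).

We have u(0) = 14, u(1) = 35, u(2) = 20, u(3) = 14.
Since u(3) = u(0) = 14, the sequence is periodic with period 3.
So u(14) = u(0 + ((14-0) mod 3)) = u(2) = 20.

20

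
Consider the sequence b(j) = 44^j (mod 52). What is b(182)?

We have b(0) = 1, b(1) = 44, b(2) = 12, b(3) = 8, b(4) = 40, b(5) = 44.
Since b(5) = b(1) = 44, the sequence is eventually periodic: after a pre-period of length 1 it cycles with period 4.
For j ≥ 1, b(j) depends only on (j - 1) mod 4. (182 - 1) mod 4 = 1, so b(182) = b(2) = 12.

12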